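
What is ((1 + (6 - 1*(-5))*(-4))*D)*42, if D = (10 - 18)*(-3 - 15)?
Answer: -260064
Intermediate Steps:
D = 144 (D = -8*(-18) = 144)
((1 + (6 - 1*(-5))*(-4))*D)*42 = ((1 + (6 - 1*(-5))*(-4))*144)*42 = ((1 + (6 + 5)*(-4))*144)*42 = ((1 + 11*(-4))*144)*42 = ((1 - 44)*144)*42 = -43*144*42 = -6192*42 = -260064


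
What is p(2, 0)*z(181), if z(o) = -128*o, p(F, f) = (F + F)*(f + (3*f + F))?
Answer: -185344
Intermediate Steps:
p(F, f) = 2*F*(F + 4*f) (p(F, f) = (2*F)*(f + (F + 3*f)) = (2*F)*(F + 4*f) = 2*F*(F + 4*f))
p(2, 0)*z(181) = (2*2*(2 + 4*0))*(-128*181) = (2*2*(2 + 0))*(-23168) = (2*2*2)*(-23168) = 8*(-23168) = -185344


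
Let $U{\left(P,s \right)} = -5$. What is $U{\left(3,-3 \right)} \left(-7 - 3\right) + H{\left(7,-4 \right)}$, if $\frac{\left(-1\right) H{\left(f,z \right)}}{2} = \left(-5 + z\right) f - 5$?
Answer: $186$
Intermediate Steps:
$H{\left(f,z \right)} = 10 - 2 f \left(-5 + z\right)$ ($H{\left(f,z \right)} = - 2 \left(\left(-5 + z\right) f - 5\right) = - 2 \left(f \left(-5 + z\right) - 5\right) = - 2 \left(-5 + f \left(-5 + z\right)\right) = 10 - 2 f \left(-5 + z\right)$)
$U{\left(3,-3 \right)} \left(-7 - 3\right) + H{\left(7,-4 \right)} = - 5 \left(-7 - 3\right) + \left(10 + 10 \cdot 7 - 14 \left(-4\right)\right) = \left(-5\right) \left(-10\right) + \left(10 + 70 + 56\right) = 50 + 136 = 186$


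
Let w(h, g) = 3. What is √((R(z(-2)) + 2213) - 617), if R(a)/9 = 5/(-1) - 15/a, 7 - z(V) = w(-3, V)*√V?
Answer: √(1551 - 135/(7 - 3*I*√2)) ≈ 39.203 - 0.109*I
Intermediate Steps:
z(V) = 7 - 3*√V
R(a) = -45 - 135/a (R(a) = 9*(5/(-1) - 15/a) = 9*(5*(-1) - 15/a) = 9*(-5 - 15/a) = -45 - 135/a)
√((R(z(-2)) + 2213) - 617) = √(((-45 - 135/(7 - 3*I*√2)) + 2213) - 617) = √((2168 - 135/(7 - 3*I*√2)) - 617) = √(1551 - 135/(7 - 3*I*√2))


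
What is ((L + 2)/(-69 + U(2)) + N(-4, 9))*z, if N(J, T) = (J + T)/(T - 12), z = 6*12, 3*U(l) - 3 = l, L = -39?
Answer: -8124/101 ≈ -80.436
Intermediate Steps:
U(l) = 1 + l/3
z = 72
N(J, T) = (J + T)/(-12 + T)
((L + 2)/(-69 + U(2)) + N(-4, 9))*z = ((-39 + 2)/(-69 + (1 + (1/3)*2)) + (-4 + 9)/(-12 + 9))*72 = (-37/(-69 + (1 + 2/3)) + 5/(-3))*72 = (-37/(-69 + 5/3) - 1/3*5)*72 = (-37/(-202/3) - 5/3)*72 = (-37*(-3/202) - 5/3)*72 = (111/202 - 5/3)*72 = -677/606*72 = -8124/101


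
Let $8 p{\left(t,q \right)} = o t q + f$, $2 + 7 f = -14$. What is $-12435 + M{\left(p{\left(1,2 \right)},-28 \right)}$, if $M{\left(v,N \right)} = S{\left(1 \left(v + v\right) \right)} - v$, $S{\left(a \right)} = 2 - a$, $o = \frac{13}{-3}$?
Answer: $- \frac{348009}{28} \approx -12429.0$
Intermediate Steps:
$f = - \frac{16}{7}$ ($f = - \frac{2}{7} + \frac{1}{7} \left(-14\right) = - \frac{2}{7} - 2 = - \frac{16}{7} \approx -2.2857$)
$o = - \frac{13}{3}$ ($o = 13 \left(- \frac{1}{3}\right) = - \frac{13}{3} \approx -4.3333$)
$p{\left(t,q \right)} = - \frac{2}{7} - \frac{13 q t}{24}$ ($p{\left(t,q \right)} = \frac{- \frac{13 t}{3} q - \frac{16}{7}}{8} = \frac{- \frac{13 q t}{3} - \frac{16}{7}}{8} = \frac{- \frac{16}{7} - \frac{13 q t}{3}}{8} = - \frac{2}{7} - \frac{13 q t}{24}$)
$M{\left(v,N \right)} = 2 - 3 v$ ($M{\left(v,N \right)} = \left(2 - 1 \left(v + v\right)\right) - v = \left(2 - 1 \cdot 2 v\right) - v = \left(2 - 2 v\right) - v = 2 - 3 v$)
$-12435 + M{\left(p{\left(1,2 \right)},-28 \right)} = -12435 - \left(-2 + 3 \left(- \frac{2}{7} - \frac{13}{12} \cdot 1\right)\right) = -12435 - \left(-2 + 3 \left(- \frac{2}{7} - \frac{13}{12}\right)\right) = -12435 + \left(2 - - \frac{115}{28}\right) = -12435 + \left(2 + \frac{115}{28}\right) = -12435 + \frac{171}{28} = - \frac{348009}{28}$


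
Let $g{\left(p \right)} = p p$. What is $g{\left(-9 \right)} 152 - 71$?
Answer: $12241$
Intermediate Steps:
$g{\left(p \right)} = p^{2}$
$g{\left(-9 \right)} 152 - 71 = \left(-9\right)^{2} \cdot 152 - 71 = 81 \cdot 152 - 71 = 12312 - 71 = 12241$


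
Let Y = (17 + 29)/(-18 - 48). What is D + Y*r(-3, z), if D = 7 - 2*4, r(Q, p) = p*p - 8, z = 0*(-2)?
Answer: 151/33 ≈ 4.5758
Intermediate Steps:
z = 0
r(Q, p) = -8 + p² (r(Q, p) = p² - 8 = -8 + p²)
Y = -23/33 (Y = 46/(-66) = 46*(-1/66) = -23/33 ≈ -0.69697)
D = -1 (D = 7 - 8 = -1)
D + Y*r(-3, z) = -1 - 23*(-8 + 0²)/33 = -1 - 23*(-8 + 0)/33 = -1 - 23/33*(-8) = -1 + 184/33 = 151/33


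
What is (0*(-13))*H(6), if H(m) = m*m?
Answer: 0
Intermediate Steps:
H(m) = m²
(0*(-13))*H(6) = (0*(-13))*6² = 0*36 = 0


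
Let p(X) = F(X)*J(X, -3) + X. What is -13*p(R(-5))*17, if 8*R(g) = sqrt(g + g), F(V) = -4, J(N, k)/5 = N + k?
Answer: -13260 + 4199*I*sqrt(10)/8 ≈ -13260.0 + 1659.8*I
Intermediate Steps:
J(N, k) = 5*N + 5*k (J(N, k) = 5*(N + k) = 5*N + 5*k)
R(g) = sqrt(2)*sqrt(g)/8 (R(g) = sqrt(g + g)/8 = sqrt(2*g)/8 = (sqrt(2)*sqrt(g))/8 = sqrt(2)*sqrt(g)/8)
p(X) = 60 - 19*X (p(X) = -4*(5*X + 5*(-3)) + X = -4*(5*X - 15) + X = -4*(-15 + 5*X) + X = (60 - 20*X) + X = 60 - 19*X)
-13*p(R(-5))*17 = -13*(60 - 19*sqrt(2)*sqrt(-5)/8)*17 = -13*(60 - 19*sqrt(2)*I*sqrt(5)/8)*17 = -13*(60 - 19*I*sqrt(10)/8)*17 = (-780 + 247*I*sqrt(10)/8)*17 = -13260 + 4199*I*sqrt(10)/8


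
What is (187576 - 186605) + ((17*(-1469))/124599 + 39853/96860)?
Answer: 11721214784107/12068659140 ≈ 971.21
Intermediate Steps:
(187576 - 186605) + ((17*(-1469))/124599 + 39853/96860) = 971 + (-24973*1/124599 + 39853*(1/96860)) = 971 + (-24973/124599 + 39853/96860) = 971 + 2546759167/12068659140 = 11721214784107/12068659140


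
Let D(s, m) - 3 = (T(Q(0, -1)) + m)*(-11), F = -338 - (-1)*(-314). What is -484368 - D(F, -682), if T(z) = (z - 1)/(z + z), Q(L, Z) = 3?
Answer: -1475608/3 ≈ -4.9187e+5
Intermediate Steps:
T(z) = (-1 + z)/(2*z) (T(z) = (-1 + z)/((2*z)) = (-1 + z)*(1/(2*z)) = (-1 + z)/(2*z))
F = -652 (F = -338 - 1*314 = -338 - 314 = -652)
D(s, m) = -2/3 - 11*m (D(s, m) = 3 + ((1/2)*(-1 + 3)/3 + m)*(-11) = 3 + ((1/2)*(1/3)*2 + m)*(-11) = 3 + (1/3 + m)*(-11) = 3 + (-11/3 - 11*m) = -2/3 - 11*m)
-484368 - D(F, -682) = -484368 - (-2/3 - 11*(-682)) = -484368 - (-2/3 + 7502) = -484368 - 1*22504/3 = -484368 - 22504/3 = -1475608/3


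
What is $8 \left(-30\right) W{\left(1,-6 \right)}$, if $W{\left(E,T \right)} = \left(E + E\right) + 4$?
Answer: $-1440$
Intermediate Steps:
$W{\left(E,T \right)} = 4 + 2 E$ ($W{\left(E,T \right)} = 2 E + 4 = 4 + 2 E$)
$8 \left(-30\right) W{\left(1,-6 \right)} = 8 \left(-30\right) \left(4 + 2 \cdot 1\right) = - 240 \left(4 + 2\right) = \left(-240\right) 6 = -1440$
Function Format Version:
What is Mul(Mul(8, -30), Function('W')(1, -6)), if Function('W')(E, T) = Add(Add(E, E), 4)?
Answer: -1440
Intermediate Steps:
Function('W')(E, T) = Add(4, Mul(2, E)) (Function('W')(E, T) = Add(Mul(2, E), 4) = Add(4, Mul(2, E)))
Mul(Mul(8, -30), Function('W')(1, -6)) = Mul(Mul(8, -30), Add(4, Mul(2, 1))) = Mul(-240, Add(4, 2)) = Mul(-240, 6) = -1440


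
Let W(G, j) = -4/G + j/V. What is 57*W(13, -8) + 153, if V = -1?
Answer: 7689/13 ≈ 591.46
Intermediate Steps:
W(G, j) = -j - 4/G (W(G, j) = -4/G + j/(-1) = -4/G + j*(-1) = -4/G - j = -j - 4/G)
57*W(13, -8) + 153 = 57*(-1*(-8) - 4/13) + 153 = 57*(8 - 4*1/13) + 153 = 57*(8 - 4/13) + 153 = 57*(100/13) + 153 = 5700/13 + 153 = 7689/13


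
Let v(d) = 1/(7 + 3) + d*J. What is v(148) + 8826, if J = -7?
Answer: 77901/10 ≈ 7790.1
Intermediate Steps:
v(d) = 1/10 - 7*d (v(d) = 1/(7 + 3) + d*(-7) = 1/10 - 7*d)
v(148) + 8826 = (1/10 - 7*148) + 8826 = (1/10 - 1036) + 8826 = -10359/10 + 8826 = 77901/10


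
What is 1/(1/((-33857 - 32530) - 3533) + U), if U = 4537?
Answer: 69920/317227039 ≈ 0.00022041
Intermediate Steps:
1/(1/((-33857 - 32530) - 3533) + U) = 1/(1/((-33857 - 32530) - 3533) + 4537) = 1/(1/(-66387 - 3533) + 4537) = 1/(1/(-69920) + 4537) = 1/(-1/69920 + 4537) = 1/(317227039/69920) = 69920/317227039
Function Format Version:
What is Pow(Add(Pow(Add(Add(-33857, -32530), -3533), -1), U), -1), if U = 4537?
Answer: Rational(69920, 317227039) ≈ 0.00022041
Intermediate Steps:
Pow(Add(Pow(Add(Add(-33857, -32530), -3533), -1), U), -1) = Pow(Add(Pow(Add(Add(-33857, -32530), -3533), -1), 4537), -1) = Pow(Add(Pow(Add(-66387, -3533), -1), 4537), -1) = Pow(Add(Pow(-69920, -1), 4537), -1) = Pow(Add(Rational(-1, 69920), 4537), -1) = Pow(Rational(317227039, 69920), -1) = Rational(69920, 317227039)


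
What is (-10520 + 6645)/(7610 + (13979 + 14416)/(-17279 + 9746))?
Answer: -648675/1273283 ≈ -0.50945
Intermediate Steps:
(-10520 + 6645)/(7610 + (13979 + 14416)/(-17279 + 9746)) = -3875/(7610 + 28395/(-7533)) = -3875/(7610 + 28395*(-1/7533)) = -3875/(7610 - 3155/837) = -3875/6366415/837 = -3875*837/6366415 = -648675/1273283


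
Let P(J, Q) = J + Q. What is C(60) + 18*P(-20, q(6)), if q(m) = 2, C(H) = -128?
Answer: -452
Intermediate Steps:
C(60) + 18*P(-20, q(6)) = -128 + 18*(-20 + 2) = -128 + 18*(-18) = -128 - 324 = -452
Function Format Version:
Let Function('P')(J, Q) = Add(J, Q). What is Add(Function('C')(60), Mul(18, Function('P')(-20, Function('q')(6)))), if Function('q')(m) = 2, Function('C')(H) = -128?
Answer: -452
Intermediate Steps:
Add(Function('C')(60), Mul(18, Function('P')(-20, Function('q')(6)))) = Add(-128, Mul(18, Add(-20, 2))) = Add(-128, Mul(18, -18)) = Add(-128, -324) = -452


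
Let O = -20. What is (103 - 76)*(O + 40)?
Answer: 540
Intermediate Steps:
(103 - 76)*(O + 40) = (103 - 76)*(-20 + 40) = 27*20 = 540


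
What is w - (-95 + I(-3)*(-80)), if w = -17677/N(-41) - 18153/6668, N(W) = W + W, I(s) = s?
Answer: 18549585/273388 ≈ 67.851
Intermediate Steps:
N(W) = 2*W
w = 58190845/273388 (w = -17677/(2*(-41)) - 18153/6668 = -17677/(-82) - 18153*1/6668 = -17677*(-1/82) - 18153/6668 = 17677/82 - 18153/6668 = 58190845/273388 ≈ 212.85)
w - (-95 + I(-3)*(-80)) = 58190845/273388 - (-95 - 3*(-80)) = 58190845/273388 - (-95 + 240) = 58190845/273388 - 1*145 = 58190845/273388 - 145 = 18549585/273388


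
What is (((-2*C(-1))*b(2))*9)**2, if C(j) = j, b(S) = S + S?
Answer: 5184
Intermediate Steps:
b(S) = 2*S
(((-2*C(-1))*b(2))*9)**2 = (((-2*(-1))*(2*2))*9)**2 = ((2*4)*9)**2 = (8*9)**2 = 72**2 = 5184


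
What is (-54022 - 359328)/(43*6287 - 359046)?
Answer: 82670/17741 ≈ 4.6598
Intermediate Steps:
(-54022 - 359328)/(43*6287 - 359046) = -413350/(270341 - 359046) = -413350/(-88705) = -413350*(-1/88705) = 82670/17741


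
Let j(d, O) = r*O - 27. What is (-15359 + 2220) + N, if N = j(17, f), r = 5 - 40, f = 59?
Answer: -15231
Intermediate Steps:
r = -35
j(d, O) = -27 - 35*O (j(d, O) = -35*O - 27 = -27 - 35*O)
N = -2092 (N = -27 - 35*59 = -27 - 2065 = -2092)
(-15359 + 2220) + N = (-15359 + 2220) - 2092 = -13139 - 2092 = -15231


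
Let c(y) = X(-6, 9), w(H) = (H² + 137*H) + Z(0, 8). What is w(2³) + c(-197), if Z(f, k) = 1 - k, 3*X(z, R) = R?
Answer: 1156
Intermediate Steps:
X(z, R) = R/3
w(H) = -7 + H² + 137*H (w(H) = (H² + 137*H) + (1 - 1*8) = (H² + 137*H) + (1 - 8) = (H² + 137*H) - 7 = -7 + H² + 137*H)
c(y) = 3 (c(y) = (⅓)*9 = 3)
w(2³) + c(-197) = (-7 + (2³)² + 137*2³) + 3 = (-7 + 8² + 137*8) + 3 = (-7 + 64 + 1096) + 3 = 1153 + 3 = 1156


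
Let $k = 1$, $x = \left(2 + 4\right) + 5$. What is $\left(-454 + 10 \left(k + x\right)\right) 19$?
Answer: $-6346$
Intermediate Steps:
$x = 11$ ($x = 6 + 5 = 11$)
$\left(-454 + 10 \left(k + x\right)\right) 19 = \left(-454 + 10 \left(1 + 11\right)\right) 19 = \left(-454 + 10 \cdot 12\right) 19 = \left(-454 + 120\right) 19 = \left(-334\right) 19 = -6346$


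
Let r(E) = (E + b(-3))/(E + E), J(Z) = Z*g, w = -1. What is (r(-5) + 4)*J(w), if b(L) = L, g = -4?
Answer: 96/5 ≈ 19.200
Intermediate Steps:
J(Z) = -4*Z (J(Z) = Z*(-4) = -4*Z)
r(E) = (-3 + E)/(2*E) (r(E) = (E - 3)/(E + E) = (-3 + E)/((2*E)) = (-3 + E)*(1/(2*E)) = (-3 + E)/(2*E))
(r(-5) + 4)*J(w) = ((½)*(-3 - 5)/(-5) + 4)*(-4*(-1)) = ((½)*(-⅕)*(-8) + 4)*4 = (⅘ + 4)*4 = (24/5)*4 = 96/5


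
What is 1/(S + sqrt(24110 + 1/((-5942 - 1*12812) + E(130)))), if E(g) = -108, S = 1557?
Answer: 29368134/45271421819 - sqrt(8577736291978)/45271421819 ≈ 0.00058402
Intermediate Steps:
1/(S + sqrt(24110 + 1/((-5942 - 1*12812) + E(130)))) = 1/(1557 + sqrt(24110 + 1/((-5942 - 1*12812) - 108))) = 1/(1557 + sqrt(24110 + 1/((-5942 - 12812) - 108))) = 1/(1557 + sqrt(24110 + 1/(-18754 - 108))) = 1/(1557 + sqrt(24110 + 1/(-18862))) = 1/(1557 + sqrt(24110 - 1/18862)) = 1/(1557 + sqrt(454762819/18862)) = 1/(1557 + sqrt(8577736291978)/18862)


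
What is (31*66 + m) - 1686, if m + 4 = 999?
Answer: 1355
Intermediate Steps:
m = 995 (m = -4 + 999 = 995)
(31*66 + m) - 1686 = (31*66 + 995) - 1686 = (2046 + 995) - 1686 = 3041 - 1686 = 1355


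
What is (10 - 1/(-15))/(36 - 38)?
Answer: -151/30 ≈ -5.0333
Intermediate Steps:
(10 - 1/(-15))/(36 - 38) = (10 - 1*(-1/15))/(-2) = (10 + 1/15)*(-½) = (151/15)*(-½) = -151/30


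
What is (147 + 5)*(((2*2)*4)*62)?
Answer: 150784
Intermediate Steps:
(147 + 5)*(((2*2)*4)*62) = 152*((4*4)*62) = 152*(16*62) = 152*992 = 150784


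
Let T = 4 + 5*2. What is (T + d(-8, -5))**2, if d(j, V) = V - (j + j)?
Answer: 625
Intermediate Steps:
d(j, V) = V - 2*j
T = 14 (T = 4 + 10 = 14)
(T + d(-8, -5))**2 = (14 + (-5 - 2*(-8)))**2 = (14 + (-5 + 16))**2 = (14 + 11)**2 = 25**2 = 625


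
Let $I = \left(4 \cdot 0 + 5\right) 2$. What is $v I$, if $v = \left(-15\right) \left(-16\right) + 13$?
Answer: $2530$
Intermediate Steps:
$I = 10$ ($I = \left(0 + 5\right) 2 = 5 \cdot 2 = 10$)
$v = 253$ ($v = 240 + 13 = 253$)
$v I = 253 \cdot 10 = 2530$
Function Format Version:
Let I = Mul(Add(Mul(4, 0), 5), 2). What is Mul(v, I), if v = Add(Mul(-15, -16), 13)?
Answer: 2530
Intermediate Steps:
I = 10 (I = Mul(Add(0, 5), 2) = Mul(5, 2) = 10)
v = 253 (v = Add(240, 13) = 253)
Mul(v, I) = Mul(253, 10) = 2530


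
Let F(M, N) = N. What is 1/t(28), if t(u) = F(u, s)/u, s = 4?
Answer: 7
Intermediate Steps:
t(u) = 4/u
1/t(28) = 1/(4/28) = 1/(4*(1/28)) = 1/(⅐) = 7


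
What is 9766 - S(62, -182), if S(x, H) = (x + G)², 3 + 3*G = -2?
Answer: 55133/9 ≈ 6125.9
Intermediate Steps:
G = -5/3 (G = -1 + (⅓)*(-2) = -1 - ⅔ = -5/3 ≈ -1.6667)
S(x, H) = (-5/3 + x)² (S(x, H) = (x - 5/3)² = (-5/3 + x)²)
9766 - S(62, -182) = 9766 - (-5 + 3*62)²/9 = 9766 - (-5 + 186)²/9 = 9766 - 181²/9 = 9766 - 32761/9 = 55133/9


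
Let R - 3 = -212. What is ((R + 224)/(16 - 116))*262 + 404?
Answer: 3647/10 ≈ 364.70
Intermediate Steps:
R = -209 (R = 3 - 212 = -209)
((R + 224)/(16 - 116))*262 + 404 = ((-209 + 224)/(16 - 116))*262 + 404 = (15/(-100))*262 + 404 = (15*(-1/100))*262 + 404 = -3/20*262 + 404 = -393/10 + 404 = 3647/10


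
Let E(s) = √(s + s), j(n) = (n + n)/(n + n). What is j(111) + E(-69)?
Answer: 1 + I*√138 ≈ 1.0 + 11.747*I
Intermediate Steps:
j(n) = 1 (j(n) = (2*n)/((2*n)) = (2*n)*(1/(2*n)) = 1)
E(s) = √2*√s (E(s) = √(2*s) = √2*√s)
j(111) + E(-69) = 1 + √2*√(-69) = 1 + √2*(I*√69) = 1 + I*√138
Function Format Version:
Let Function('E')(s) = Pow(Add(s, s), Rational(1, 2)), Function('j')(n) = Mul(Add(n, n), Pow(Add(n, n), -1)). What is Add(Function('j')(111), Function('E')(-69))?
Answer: Add(1, Mul(I, Pow(138, Rational(1, 2)))) ≈ Add(1.0000, Mul(11.747, I))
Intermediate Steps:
Function('j')(n) = 1 (Function('j')(n) = Mul(Mul(2, n), Pow(Mul(2, n), -1)) = Mul(Mul(2, n), Mul(Rational(1, 2), Pow(n, -1))) = 1)
Function('E')(s) = Mul(Pow(2, Rational(1, 2)), Pow(s, Rational(1, 2))) (Function('E')(s) = Pow(Mul(2, s), Rational(1, 2)) = Mul(Pow(2, Rational(1, 2)), Pow(s, Rational(1, 2))))
Add(Function('j')(111), Function('E')(-69)) = Add(1, Mul(Pow(2, Rational(1, 2)), Pow(-69, Rational(1, 2)))) = Add(1, Mul(Pow(2, Rational(1, 2)), Mul(I, Pow(69, Rational(1, 2))))) = Add(1, Mul(I, Pow(138, Rational(1, 2))))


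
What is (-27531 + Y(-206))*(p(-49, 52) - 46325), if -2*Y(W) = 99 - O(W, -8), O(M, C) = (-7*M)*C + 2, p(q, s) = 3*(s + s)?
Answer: 3068837035/2 ≈ 1.5344e+9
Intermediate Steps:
p(q, s) = 6*s (p(q, s) = 3*(2*s) = 6*s)
O(M, C) = 2 - 7*C*M (O(M, C) = -7*C*M + 2 = 2 - 7*C*M)
Y(W) = -97/2 + 28*W (Y(W) = -(99 - (2 - 7*(-8)*W))/2 = -(99 - (2 + 56*W))/2 = -(99 + (-2 - 56*W))/2 = -(97 - 56*W)/2 = -97/2 + 28*W)
(-27531 + Y(-206))*(p(-49, 52) - 46325) = (-27531 + (-97/2 + 28*(-206)))*(6*52 - 46325) = (-27531 + (-97/2 - 5768))*(312 - 46325) = (-27531 - 11633/2)*(-46013) = -66695/2*(-46013) = 3068837035/2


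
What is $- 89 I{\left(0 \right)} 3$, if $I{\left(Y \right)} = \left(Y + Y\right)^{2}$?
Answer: $0$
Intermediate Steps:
$I{\left(Y \right)} = 4 Y^{2}$ ($I{\left(Y \right)} = \left(2 Y\right)^{2} = 4 Y^{2}$)
$- 89 I{\left(0 \right)} 3 = - 89 \cdot 4 \cdot 0^{2} \cdot 3 = - 89 \cdot 4 \cdot 0 \cdot 3 = \left(-89\right) 0 \cdot 3 = 0 \cdot 3 = 0$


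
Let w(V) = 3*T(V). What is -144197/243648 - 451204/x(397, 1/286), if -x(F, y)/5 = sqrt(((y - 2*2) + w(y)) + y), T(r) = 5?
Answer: -144197/243648 + 225602*sqrt(225082)/3935 ≈ 27199.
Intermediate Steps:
w(V) = 15 (w(V) = 3*5 = 15)
x(F, y) = -5*sqrt(11 + 2*y) (x(F, y) = -5*sqrt(((y - 2*2) + 15) + y) = -5*sqrt(((y - 4) + 15) + y) = -5*sqrt(((-4 + y) + 15) + y) = -5*sqrt((11 + y) + y) = -5*sqrt(11 + 2*y))
-144197/243648 - 451204/x(397, 1/286) = -144197/243648 - 451204*(-1/(5*sqrt(11 + 2/286))) = -144197*1/243648 - 451204*(-1/(5*sqrt(11 + 2*(1/286)))) = -144197/243648 - 451204*(-1/(5*sqrt(11 + 1/143))) = -144197/243648 - 451204*(-sqrt(225082)/7870) = -144197/243648 - (-225602)*sqrt(225082)/3935 = -144197/243648 + 225602*sqrt(225082)/3935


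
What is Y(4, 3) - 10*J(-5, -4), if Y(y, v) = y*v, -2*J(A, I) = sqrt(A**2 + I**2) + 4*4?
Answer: 92 + 5*sqrt(41) ≈ 124.02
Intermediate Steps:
J(A, I) = -8 - sqrt(A**2 + I**2)/2 (J(A, I) = -(sqrt(A**2 + I**2) + 4*4)/2 = -(sqrt(A**2 + I**2) + 16)/2 = -(16 + sqrt(A**2 + I**2))/2 = -8 - sqrt(A**2 + I**2)/2)
Y(y, v) = v*y
Y(4, 3) - 10*J(-5, -4) = 3*4 - 10*(-8 - sqrt((-5)**2 + (-4)**2)/2) = 12 - 10*(-8 - sqrt(25 + 16)/2) = 12 - 10*(-8 - sqrt(41)/2) = 12 + (80 + 5*sqrt(41)) = 92 + 5*sqrt(41)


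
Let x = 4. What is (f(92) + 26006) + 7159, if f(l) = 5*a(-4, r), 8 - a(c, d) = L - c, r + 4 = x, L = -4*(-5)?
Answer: 33085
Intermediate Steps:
L = 20
r = 0 (r = -4 + 4 = 0)
a(c, d) = -12 + c (a(c, d) = 8 - (20 - c) = 8 + (-20 + c) = -12 + c)
f(l) = -80 (f(l) = 5*(-12 - 4) = 5*(-16) = -80)
(f(92) + 26006) + 7159 = (-80 + 26006) + 7159 = 25926 + 7159 = 33085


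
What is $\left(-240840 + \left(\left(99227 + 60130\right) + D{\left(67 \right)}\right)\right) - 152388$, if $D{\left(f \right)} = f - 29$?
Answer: $-233833$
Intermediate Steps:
$D{\left(f \right)} = -29 + f$
$\left(-240840 + \left(\left(99227 + 60130\right) + D{\left(67 \right)}\right)\right) - 152388 = \left(-240840 + \left(\left(99227 + 60130\right) + \left(-29 + 67\right)\right)\right) - 152388 = \left(-240840 + \left(159357 + 38\right)\right) - 152388 = \left(-240840 + 159395\right) - 152388 = -81445 - 152388 = -233833$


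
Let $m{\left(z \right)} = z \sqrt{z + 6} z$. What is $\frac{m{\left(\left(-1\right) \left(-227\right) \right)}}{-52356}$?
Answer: $- \frac{51529 \sqrt{233}}{52356} \approx -15.023$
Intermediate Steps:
$m{\left(z \right)} = z^{2} \sqrt{6 + z}$ ($m{\left(z \right)} = z \sqrt{6 + z} z = z^{2} \sqrt{6 + z}$)
$\frac{m{\left(\left(-1\right) \left(-227\right) \right)}}{-52356} = \frac{\left(\left(-1\right) \left(-227\right)\right)^{2} \sqrt{6 - -227}}{-52356} = 227^{2} \sqrt{6 + 227} \left(- \frac{1}{52356}\right) = 51529 \sqrt{233} \left(- \frac{1}{52356}\right) = - \frac{51529 \sqrt{233}}{52356}$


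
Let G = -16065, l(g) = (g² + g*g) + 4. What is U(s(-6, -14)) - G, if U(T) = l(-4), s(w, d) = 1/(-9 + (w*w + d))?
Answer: 16101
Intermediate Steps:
s(w, d) = 1/(-9 + d + w²) (s(w, d) = 1/(-9 + (w² + d)) = 1/(-9 + (d + w²)) = 1/(-9 + d + w²))
l(g) = 4 + 2*g² (l(g) = (g² + g²) + 4 = 2*g² + 4 = 4 + 2*g²)
U(T) = 36 (U(T) = 4 + 2*(-4)² = 4 + 2*16 = 4 + 32 = 36)
U(s(-6, -14)) - G = 36 - 1*(-16065) = 36 + 16065 = 16101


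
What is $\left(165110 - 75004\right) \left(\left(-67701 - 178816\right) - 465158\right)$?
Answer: $-64126187550$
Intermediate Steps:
$\left(165110 - 75004\right) \left(\left(-67701 - 178816\right) - 465158\right) = 90106 \left(\left(-67701 - 178816\right) - 465158\right) = 90106 \left(-246517 - 465158\right) = 90106 \left(-711675\right) = -64126187550$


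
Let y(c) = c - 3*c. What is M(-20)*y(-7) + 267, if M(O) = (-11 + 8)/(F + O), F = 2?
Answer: 808/3 ≈ 269.33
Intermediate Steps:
y(c) = -2*c
M(O) = -3/(2 + O) (M(O) = (-11 + 8)/(2 + O) = -3/(2 + O))
M(-20)*y(-7) + 267 = (-3/(2 - 20))*(-2*(-7)) + 267 = -3/(-18)*14 + 267 = -3*(-1/18)*14 + 267 = (⅙)*14 + 267 = 7/3 + 267 = 808/3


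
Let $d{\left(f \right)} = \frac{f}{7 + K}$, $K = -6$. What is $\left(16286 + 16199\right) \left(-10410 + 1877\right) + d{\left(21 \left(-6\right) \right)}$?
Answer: $-277194631$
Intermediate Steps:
$d{\left(f \right)} = f$ ($d{\left(f \right)} = \frac{f}{7 - 6} = \frac{f}{1} = f 1 = f$)
$\left(16286 + 16199\right) \left(-10410 + 1877\right) + d{\left(21 \left(-6\right) \right)} = \left(16286 + 16199\right) \left(-10410 + 1877\right) + 21 \left(-6\right) = 32485 \left(-8533\right) - 126 = -277194505 - 126 = -277194631$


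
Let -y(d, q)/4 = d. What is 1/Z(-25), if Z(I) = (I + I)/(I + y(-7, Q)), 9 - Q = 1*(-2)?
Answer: -3/50 ≈ -0.060000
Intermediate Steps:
Q = 11 (Q = 9 - (-2) = 9 - 1*(-2) = 9 + 2 = 11)
y(d, q) = -4*d
Z(I) = 2*I/(28 + I) (Z(I) = (I + I)/(I - 4*(-7)) = (2*I)/(I + 28) = (2*I)/(28 + I) = 2*I/(28 + I))
1/Z(-25) = 1/(2*(-25)/(28 - 25)) = 1/(2*(-25)/3) = 1/(2*(-25)*(⅓)) = 1/(-50/3) = -3/50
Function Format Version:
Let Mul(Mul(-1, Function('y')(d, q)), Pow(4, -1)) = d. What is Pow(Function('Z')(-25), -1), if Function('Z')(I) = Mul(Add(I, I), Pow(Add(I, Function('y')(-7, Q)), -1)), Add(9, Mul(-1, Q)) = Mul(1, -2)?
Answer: Rational(-3, 50) ≈ -0.060000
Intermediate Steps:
Q = 11 (Q = Add(9, Mul(-1, Mul(1, -2))) = Add(9, Mul(-1, -2)) = Add(9, 2) = 11)
Function('y')(d, q) = Mul(-4, d)
Function('Z')(I) = Mul(2, I, Pow(Add(28, I), -1)) (Function('Z')(I) = Mul(Add(I, I), Pow(Add(I, Mul(-4, -7)), -1)) = Mul(Mul(2, I), Pow(Add(I, 28), -1)) = Mul(Mul(2, I), Pow(Add(28, I), -1)) = Mul(2, I, Pow(Add(28, I), -1)))
Pow(Function('Z')(-25), -1) = Pow(Mul(2, -25, Pow(Add(28, -25), -1)), -1) = Pow(Mul(2, -25, Pow(3, -1)), -1) = Pow(Mul(2, -25, Rational(1, 3)), -1) = Pow(Rational(-50, 3), -1) = Rational(-3, 50)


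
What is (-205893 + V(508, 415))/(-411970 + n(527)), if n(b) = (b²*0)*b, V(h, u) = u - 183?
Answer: 205661/411970 ≈ 0.49921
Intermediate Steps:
V(h, u) = -183 + u
n(b) = 0 (n(b) = 0*b = 0)
(-205893 + V(508, 415))/(-411970 + n(527)) = (-205893 + (-183 + 415))/(-411970 + 0) = (-205893 + 232)/(-411970) = -205661*(-1/411970) = 205661/411970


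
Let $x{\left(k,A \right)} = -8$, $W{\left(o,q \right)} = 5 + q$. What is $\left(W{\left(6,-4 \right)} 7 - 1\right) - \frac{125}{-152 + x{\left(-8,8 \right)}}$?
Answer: $\frac{217}{32} \approx 6.7813$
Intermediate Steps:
$\left(W{\left(6,-4 \right)} 7 - 1\right) - \frac{125}{-152 + x{\left(-8,8 \right)}} = \left(\left(5 - 4\right) 7 - 1\right) - \frac{125}{-152 - 8} = \left(1 \cdot 7 - 1\right) - \frac{125}{-160} = \left(7 - 1\right) - - \frac{25}{32} = 6 + \frac{25}{32} = \frac{217}{32}$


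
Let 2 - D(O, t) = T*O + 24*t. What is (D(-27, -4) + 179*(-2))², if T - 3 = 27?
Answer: 302500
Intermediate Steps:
T = 30 (T = 3 + 27 = 30)
D(O, t) = 2 - 30*O - 24*t (D(O, t) = 2 - (30*O + 24*t) = 2 - (24*t + 30*O) = 2 + (-30*O - 24*t) = 2 - 30*O - 24*t)
(D(-27, -4) + 179*(-2))² = ((2 - 30*(-27) - 24*(-4)) + 179*(-2))² = ((2 + 810 + 96) - 358)² = (908 - 358)² = 550² = 302500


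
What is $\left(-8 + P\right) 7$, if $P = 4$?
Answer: $-28$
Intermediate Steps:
$\left(-8 + P\right) 7 = \left(-8 + 4\right) 7 = \left(-4\right) 7 = -28$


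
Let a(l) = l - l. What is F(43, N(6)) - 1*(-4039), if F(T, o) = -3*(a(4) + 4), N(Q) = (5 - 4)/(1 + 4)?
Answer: 4027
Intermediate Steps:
a(l) = 0
N(Q) = ⅕ (N(Q) = 1/5 = 1*(⅕) = ⅕)
F(T, o) = -12 (F(T, o) = -3*(0 + 4) = -3*4 = -12)
F(43, N(6)) - 1*(-4039) = -12 - 1*(-4039) = -12 + 4039 = 4027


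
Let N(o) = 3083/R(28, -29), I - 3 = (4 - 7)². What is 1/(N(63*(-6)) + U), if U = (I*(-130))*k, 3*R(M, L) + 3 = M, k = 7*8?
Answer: -25/2174751 ≈ -1.1496e-5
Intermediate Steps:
I = 12 (I = 3 + (4 - 7)² = 3 + (-3)² = 3 + 9 = 12)
k = 56
R(M, L) = -1 + M/3
N(o) = 9249/25 (N(o) = 3083/(-1 + (⅓)*28) = 3083/(-1 + 28/3) = 3083/(25/3) = 3083*(3/25) = 9249/25)
U = -87360 (U = (12*(-130))*56 = -1560*56 = -87360)
1/(N(63*(-6)) + U) = 1/(9249/25 - 87360) = 1/(-2174751/25) = -25/2174751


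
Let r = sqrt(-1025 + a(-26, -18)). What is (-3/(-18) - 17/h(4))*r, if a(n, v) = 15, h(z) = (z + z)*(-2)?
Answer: 59*I*sqrt(1010)/48 ≈ 39.064*I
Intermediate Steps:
h(z) = -4*z (h(z) = (2*z)*(-2) = -4*z)
r = I*sqrt(1010) (r = sqrt(-1025 + 15) = sqrt(-1010) = I*sqrt(1010) ≈ 31.78*I)
(-3/(-18) - 17/h(4))*r = (-3/(-18) - 17/((-4*4)))*(I*sqrt(1010)) = (-3*(-1/18) - 17/(-16))*(I*sqrt(1010)) = (1/6 - 17*(-1/16))*(I*sqrt(1010)) = (1/6 + 17/16)*(I*sqrt(1010)) = 59*(I*sqrt(1010))/48 = 59*I*sqrt(1010)/48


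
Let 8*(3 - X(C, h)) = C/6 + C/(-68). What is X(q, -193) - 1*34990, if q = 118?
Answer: -28551221/816 ≈ -34989.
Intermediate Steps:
X(C, h) = 3 - 31*C/1632 (X(C, h) = 3 - (C/6 + C/(-68))/8 = 3 - (C*(1/6) + C*(-1/68))/8 = 3 - (C/6 - C/68)/8 = 3 - 31*C/1632)
X(q, -193) - 1*34990 = (3 - 31/1632*118) - 1*34990 = (3 - 1829/816) - 34990 = 619/816 - 34990 = -28551221/816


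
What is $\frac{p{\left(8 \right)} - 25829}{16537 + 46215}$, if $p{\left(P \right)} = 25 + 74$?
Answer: $- \frac{12865}{31376} \approx -0.41003$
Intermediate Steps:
$p{\left(P \right)} = 99$
$\frac{p{\left(8 \right)} - 25829}{16537 + 46215} = \frac{99 - 25829}{16537 + 46215} = - \frac{25730}{62752} = \left(-25730\right) \frac{1}{62752} = - \frac{12865}{31376}$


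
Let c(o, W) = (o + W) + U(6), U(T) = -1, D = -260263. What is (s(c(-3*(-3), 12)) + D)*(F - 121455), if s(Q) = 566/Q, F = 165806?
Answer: -115416691797/10 ≈ -1.1542e+10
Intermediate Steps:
c(o, W) = -1 + W + o (c(o, W) = (o + W) - 1 = (W + o) - 1 = -1 + W + o)
(s(c(-3*(-3), 12)) + D)*(F - 121455) = (566/(-1 + 12 - 3*(-3)) - 260263)*(165806 - 121455) = (566/(-1 + 12 + 9) - 260263)*44351 = (566/20 - 260263)*44351 = (566*(1/20) - 260263)*44351 = (283/10 - 260263)*44351 = -2602347/10*44351 = -115416691797/10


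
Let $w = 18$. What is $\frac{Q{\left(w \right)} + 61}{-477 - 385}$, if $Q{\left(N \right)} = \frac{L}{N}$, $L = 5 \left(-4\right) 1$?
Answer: $- \frac{539}{7758} \approx -0.069477$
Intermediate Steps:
$L = -20$ ($L = \left(-20\right) 1 = -20$)
$Q{\left(N \right)} = - \frac{20}{N}$
$\frac{Q{\left(w \right)} + 61}{-477 - 385} = \frac{- \frac{20}{18} + 61}{-477 - 385} = \frac{\left(-20\right) \frac{1}{18} + 61}{-862} = \left(- \frac{10}{9} + 61\right) \left(- \frac{1}{862}\right) = \frac{539}{9} \left(- \frac{1}{862}\right) = - \frac{539}{7758}$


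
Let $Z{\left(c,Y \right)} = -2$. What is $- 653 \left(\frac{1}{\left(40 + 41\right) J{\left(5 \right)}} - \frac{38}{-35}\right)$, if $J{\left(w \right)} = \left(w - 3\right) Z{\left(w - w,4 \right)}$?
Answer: $- \frac{8016881}{11340} \approx -706.96$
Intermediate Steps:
$J{\left(w \right)} = 6 - 2 w$ ($J{\left(w \right)} = \left(w - 3\right) \left(-2\right) = \left(-3 + w\right) \left(-2\right) = 6 - 2 w$)
$- 653 \left(\frac{1}{\left(40 + 41\right) J{\left(5 \right)}} - \frac{38}{-35}\right) = - 653 \left(\frac{1}{\left(40 + 41\right) \left(6 - 10\right)} - \frac{38}{-35}\right) = - 653 \left(\frac{1}{81 \left(6 - 10\right)} - - \frac{38}{35}\right) = - 653 \left(\frac{1}{81 \left(-4\right)} + \frac{38}{35}\right) = - 653 \left(\frac{1}{81} \left(- \frac{1}{4}\right) + \frac{38}{35}\right) = - 653 \left(- \frac{1}{324} + \frac{38}{35}\right) = \left(-653\right) \frac{12277}{11340} = - \frac{8016881}{11340}$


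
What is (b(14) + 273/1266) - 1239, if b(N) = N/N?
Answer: -522345/422 ≈ -1237.8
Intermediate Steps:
b(N) = 1
(b(14) + 273/1266) - 1239 = (1 + 273/1266) - 1239 = (1 + 273*(1/1266)) - 1239 = (1 + 91/422) - 1239 = 513/422 - 1239 = -522345/422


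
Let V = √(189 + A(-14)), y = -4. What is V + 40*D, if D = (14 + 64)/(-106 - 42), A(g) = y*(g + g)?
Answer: -780/37 + √301 ≈ -3.7317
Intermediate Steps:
A(g) = -8*g (A(g) = -4*(g + g) = -8*g)
V = √301 (V = √(189 - 8*(-14)) = √(189 + 112) = √301 ≈ 17.349)
D = -39/74 (D = 78/(-148) = 78*(-1/148) = -39/74 ≈ -0.52703)
V + 40*D = √301 + 40*(-39/74) = √301 - 780/37 = -780/37 + √301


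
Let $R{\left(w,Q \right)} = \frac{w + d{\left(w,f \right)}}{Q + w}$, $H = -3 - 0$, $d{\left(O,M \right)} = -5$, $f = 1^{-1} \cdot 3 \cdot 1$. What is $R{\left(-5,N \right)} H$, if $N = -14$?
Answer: $- \frac{30}{19} \approx -1.5789$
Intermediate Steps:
$f = 3$ ($f = 1 \cdot 3 \cdot 1 = 3 \cdot 1 = 3$)
$H = -3$ ($H = -3 + 0 = -3$)
$R{\left(w,Q \right)} = \frac{-5 + w}{Q + w}$ ($R{\left(w,Q \right)} = \frac{w - 5}{Q + w} = \frac{-5 + w}{Q + w}$)
$R{\left(-5,N \right)} H = \frac{-5 - 5}{-14 - 5} \left(-3\right) = \frac{1}{-19} \left(-10\right) \left(-3\right) = \left(- \frac{1}{19}\right) \left(-10\right) \left(-3\right) = \frac{10}{19} \left(-3\right) = - \frac{30}{19}$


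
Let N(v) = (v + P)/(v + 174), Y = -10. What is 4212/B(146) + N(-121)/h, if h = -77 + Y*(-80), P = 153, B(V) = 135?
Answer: 5977924/191595 ≈ 31.201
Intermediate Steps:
h = 723 (h = -77 - 10*(-80) = -77 + 800 = 723)
N(v) = (153 + v)/(174 + v) (N(v) = (v + 153)/(v + 174) = (153 + v)/(174 + v))
4212/B(146) + N(-121)/h = 4212/135 + ((153 - 121)/(174 - 121))/723 = 4212*(1/135) + (32/53)*(1/723) = 156/5 + ((1/53)*32)*(1/723) = 156/5 + (32/53)*(1/723) = 156/5 + 32/38319 = 5977924/191595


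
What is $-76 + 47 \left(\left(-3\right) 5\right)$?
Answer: $-781$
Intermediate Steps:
$-76 + 47 \left(\left(-3\right) 5\right) = -76 + 47 \left(-15\right) = -76 - 705 = -781$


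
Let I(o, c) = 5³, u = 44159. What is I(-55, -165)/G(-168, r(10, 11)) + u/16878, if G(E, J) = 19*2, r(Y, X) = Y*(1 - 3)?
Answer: 946948/160341 ≈ 5.9058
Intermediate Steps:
r(Y, X) = -2*Y (r(Y, X) = Y*(-2) = -2*Y)
G(E, J) = 38
I(o, c) = 125
I(-55, -165)/G(-168, r(10, 11)) + u/16878 = 125/38 + 44159/16878 = 946948/160341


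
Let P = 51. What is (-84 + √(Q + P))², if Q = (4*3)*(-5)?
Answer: 7047 - 504*I ≈ 7047.0 - 504.0*I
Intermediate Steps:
Q = -60 (Q = 12*(-5) = -60)
(-84 + √(Q + P))² = (-84 + √(-60 + 51))² = (-84 + √(-9))² = (-84 + 3*I)²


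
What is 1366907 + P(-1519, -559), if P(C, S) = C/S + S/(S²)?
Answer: 764102531/559 ≈ 1.3669e+6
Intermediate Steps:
P(C, S) = 1/S + C/S (P(C, S) = C/S + S/S² = C/S + 1/S = 1/S + C/S)
1366907 + P(-1519, -559) = 1366907 + (1 - 1519)/(-559) = 1366907 - 1/559*(-1518) = 1366907 + 1518/559 = 764102531/559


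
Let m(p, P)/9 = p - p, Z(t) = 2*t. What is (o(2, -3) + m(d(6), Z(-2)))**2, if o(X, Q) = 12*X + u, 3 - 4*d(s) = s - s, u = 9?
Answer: 1089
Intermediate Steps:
d(s) = 3/4 (d(s) = 3/4 - (s - s)/4 = 3/4 - 1/4*0 = 3/4 + 0 = 3/4)
m(p, P) = 0 (m(p, P) = 9*(p - p) = 9*0 = 0)
o(X, Q) = 9 + 12*X (o(X, Q) = 12*X + 9 = 9 + 12*X)
(o(2, -3) + m(d(6), Z(-2)))**2 = ((9 + 12*2) + 0)**2 = ((9 + 24) + 0)**2 = (33 + 0)**2 = 33**2 = 1089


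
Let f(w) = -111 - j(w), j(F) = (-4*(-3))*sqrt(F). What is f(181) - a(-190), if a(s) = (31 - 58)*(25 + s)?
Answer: -4566 - 12*sqrt(181) ≈ -4727.4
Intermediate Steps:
j(F) = 12*sqrt(F)
a(s) = -675 - 27*s (a(s) = -27*(25 + s) = -675 - 27*s)
f(w) = -111 - 12*sqrt(w)
f(181) - a(-190) = (-111 - 12*sqrt(181)) - (-675 - 27*(-190)) = (-111 - 12*sqrt(181)) - (-675 + 5130) = (-111 - 12*sqrt(181)) - 1*4455 = (-111 - 12*sqrt(181)) - 4455 = -4566 - 12*sqrt(181)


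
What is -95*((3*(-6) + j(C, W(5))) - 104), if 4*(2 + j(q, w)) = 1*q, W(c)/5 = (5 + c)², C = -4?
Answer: 11875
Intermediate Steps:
W(c) = 5*(5 + c)²
j(q, w) = -2 + q/4 (j(q, w) = -2 + (1*q)/4 = -2 + q/4)
-95*((3*(-6) + j(C, W(5))) - 104) = -95*((3*(-6) + (-2 + (¼)*(-4))) - 104) = -95*((-18 + (-2 - 1)) - 104) = -95*((-18 - 3) - 104) = -95*(-21 - 104) = -95*(-125) = 11875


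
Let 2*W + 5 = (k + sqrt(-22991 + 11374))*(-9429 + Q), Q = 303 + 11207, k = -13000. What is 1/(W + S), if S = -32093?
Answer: -27117191/367696177928809 - 2081*I*sqrt(11617)/367696177928809 ≈ -7.3749e-8 - 6.1e-10*I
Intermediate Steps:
Q = 11510
W = -27053005/2 + 2081*I*sqrt(11617)/2 (W = -5/2 + ((-13000 + sqrt(-22991 + 11374))*(-9429 + 11510))/2 = -5/2 + ((-13000 + sqrt(-11617))*2081)/2 = -5/2 + ((-13000 + I*sqrt(11617))*2081)/2 = -5/2 + (-27053000 + 2081*I*sqrt(11617))/2 = -5/2 + (-13526500 + 2081*I*sqrt(11617)/2) = -27053005/2 + 2081*I*sqrt(11617)/2 ≈ -1.3526e+7 + 1.1215e+5*I)
1/(W + S) = 1/((-27053005/2 + 2081*I*sqrt(11617)/2) - 32093) = 1/(-27117191/2 + 2081*I*sqrt(11617)/2)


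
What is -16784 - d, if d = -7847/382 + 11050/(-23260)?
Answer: -3723611714/222133 ≈ -16763.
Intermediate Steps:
d = -4668558/222133 (d = -7847*1/382 + 11050*(-1/23260) = -7847/382 - 1105/2326 = -4668558/222133 ≈ -21.017)
-16784 - d = -16784 - 1*(-4668558/222133) = -16784 + 4668558/222133 = -3723611714/222133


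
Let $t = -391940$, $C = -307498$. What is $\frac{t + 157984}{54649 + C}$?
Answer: $\frac{233956}{252849} \approx 0.92528$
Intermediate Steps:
$\frac{t + 157984}{54649 + C} = \frac{-391940 + 157984}{54649 - 307498} = - \frac{233956}{-252849} = \left(-233956\right) \left(- \frac{1}{252849}\right) = \frac{233956}{252849}$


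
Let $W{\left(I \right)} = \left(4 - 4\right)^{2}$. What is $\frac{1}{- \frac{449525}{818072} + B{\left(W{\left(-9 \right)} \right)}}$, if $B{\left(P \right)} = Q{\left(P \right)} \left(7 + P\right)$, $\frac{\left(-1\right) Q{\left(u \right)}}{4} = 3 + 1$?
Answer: $- \frac{818072}{92073589} \approx -0.008885$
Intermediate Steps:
$Q{\left(u \right)} = -16$ ($Q{\left(u \right)} = - 4 \left(3 + 1\right) = \left(-4\right) 4 = -16$)
$W{\left(I \right)} = 0$ ($W{\left(I \right)} = 0^{2} = 0$)
$B{\left(P \right)} = -112 - 16 P$ ($B{\left(P \right)} = - 16 \left(7 + P\right) = -112 - 16 P$)
$\frac{1}{- \frac{449525}{818072} + B{\left(W{\left(-9 \right)} \right)}} = \frac{1}{- \frac{449525}{818072} - 112} = \frac{1}{- \frac{92073589}{818072}} = - \frac{818072}{92073589}$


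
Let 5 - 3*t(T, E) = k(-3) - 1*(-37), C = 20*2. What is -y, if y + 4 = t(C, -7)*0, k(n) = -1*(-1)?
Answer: 4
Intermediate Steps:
C = 40
k(n) = 1
t(T, E) = -11 (t(T, E) = 5/3 - (1 - 1*(-37))/3 = 5/3 - (1 + 37)/3 = 5/3 - ⅓*38 = 5/3 - 38/3 = -11)
y = -4 (y = -4 - 11*0 = -4 + 0 = -4)
-y = -1*(-4) = 4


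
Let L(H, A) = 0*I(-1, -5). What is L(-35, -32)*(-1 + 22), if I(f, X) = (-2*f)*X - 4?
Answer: 0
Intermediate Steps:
I(f, X) = -4 - 2*X*f (I(f, X) = -2*X*f - 4 = -4 - 2*X*f)
L(H, A) = 0 (L(H, A) = 0*(-4 - 2*(-5)*(-1)) = 0*(-4 - 10) = 0*(-14) = 0)
L(-35, -32)*(-1 + 22) = 0*(-1 + 22) = 0*21 = 0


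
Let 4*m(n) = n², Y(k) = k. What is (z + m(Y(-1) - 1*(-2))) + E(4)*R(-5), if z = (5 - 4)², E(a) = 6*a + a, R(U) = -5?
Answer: -555/4 ≈ -138.75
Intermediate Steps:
E(a) = 7*a
m(n) = n²/4
z = 1 (z = 1² = 1)
(z + m(Y(-1) - 1*(-2))) + E(4)*R(-5) = (1 + (-1 - 1*(-2))²/4) + (7*4)*(-5) = (1 + (-1 + 2)²/4) + 28*(-5) = (1 + (¼)*1²) - 140 = (1 + (¼)*1) - 140 = (1 + ¼) - 140 = 5/4 - 140 = -555/4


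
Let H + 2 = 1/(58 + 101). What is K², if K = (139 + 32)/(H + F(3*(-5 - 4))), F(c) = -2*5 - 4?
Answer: 739241721/6466849 ≈ 114.31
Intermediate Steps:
F(c) = -14 (F(c) = -10 - 4 = -14)
H = -317/159 (H = -2 + 1/(58 + 101) = -2 + 1/159 = -317/159 ≈ -1.9937)
K = -27189/2543 (K = (139 + 32)/(-317/159 - 14) = 171/(-2543/159) = 171*(-159/2543) = -27189/2543 ≈ -10.692)
K² = (-27189/2543)² = 739241721/6466849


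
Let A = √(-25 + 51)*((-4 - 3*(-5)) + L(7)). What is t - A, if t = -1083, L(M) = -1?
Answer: -1083 - 10*√26 ≈ -1134.0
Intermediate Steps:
A = 10*√26 (A = √(-25 + 51)*((-4 - 3*(-5)) - 1) = √26*((-4 + 15) - 1) = √26*(11 - 1) = √26*10 = 10*√26 ≈ 50.990)
t - A = -1083 - 10*√26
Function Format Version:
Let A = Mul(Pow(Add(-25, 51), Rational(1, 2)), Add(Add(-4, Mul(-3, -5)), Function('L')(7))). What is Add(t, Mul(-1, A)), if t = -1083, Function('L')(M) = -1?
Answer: Add(-1083, Mul(-10, Pow(26, Rational(1, 2)))) ≈ -1134.0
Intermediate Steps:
A = Mul(10, Pow(26, Rational(1, 2))) (A = Mul(Pow(Add(-25, 51), Rational(1, 2)), Add(Add(-4, Mul(-3, -5)), -1)) = Mul(Pow(26, Rational(1, 2)), Add(Add(-4, 15), -1)) = Mul(Pow(26, Rational(1, 2)), Add(11, -1)) = Mul(Pow(26, Rational(1, 2)), 10) = Mul(10, Pow(26, Rational(1, 2))) ≈ 50.990)
Add(t, Mul(-1, A)) = Add(-1083, Mul(-1, Mul(10, Pow(26, Rational(1, 2))))) = Add(-1083, Mul(-10, Pow(26, Rational(1, 2))))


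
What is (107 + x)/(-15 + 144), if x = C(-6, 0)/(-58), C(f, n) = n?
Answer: 107/129 ≈ 0.82946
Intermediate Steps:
x = 0 (x = 0/(-58) = 0*(-1/58) = 0)
(107 + x)/(-15 + 144) = (107 + 0)/(-15 + 144) = 107/129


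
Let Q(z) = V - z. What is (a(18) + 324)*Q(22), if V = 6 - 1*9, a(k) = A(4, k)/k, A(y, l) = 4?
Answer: -72950/9 ≈ -8105.6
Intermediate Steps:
a(k) = 4/k
V = -3 (V = 6 - 9 = -3)
Q(z) = -3 - z
(a(18) + 324)*Q(22) = (4/18 + 324)*(-3 - 1*22) = (4*(1/18) + 324)*(-3 - 22) = (2/9 + 324)*(-25) = (2918/9)*(-25) = -72950/9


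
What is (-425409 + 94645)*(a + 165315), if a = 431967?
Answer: -197559383448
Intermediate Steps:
(-425409 + 94645)*(a + 165315) = (-425409 + 94645)*(431967 + 165315) = -330764*597282 = -197559383448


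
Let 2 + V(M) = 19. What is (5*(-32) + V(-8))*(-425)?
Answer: 60775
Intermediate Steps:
V(M) = 17 (V(M) = -2 + 19 = 17)
(5*(-32) + V(-8))*(-425) = (5*(-32) + 17)*(-425) = (-160 + 17)*(-425) = -143*(-425) = 60775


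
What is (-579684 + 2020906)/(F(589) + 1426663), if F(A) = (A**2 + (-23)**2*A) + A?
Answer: 720611/1042877 ≈ 0.69098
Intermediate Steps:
F(A) = A**2 + 530*A (F(A) = (A**2 + 529*A) + A = A**2 + 530*A)
(-579684 + 2020906)/(F(589) + 1426663) = (-579684 + 2020906)/(589*(530 + 589) + 1426663) = 1441222/(589*1119 + 1426663) = 1441222/(659091 + 1426663) = 1441222/2085754 = 1441222*(1/2085754) = 720611/1042877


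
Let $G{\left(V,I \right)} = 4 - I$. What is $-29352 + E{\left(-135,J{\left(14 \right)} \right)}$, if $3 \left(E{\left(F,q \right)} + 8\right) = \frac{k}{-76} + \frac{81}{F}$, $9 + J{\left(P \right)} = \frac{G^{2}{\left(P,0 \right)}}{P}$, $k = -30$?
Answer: $- \frac{5578413}{190} \approx -29360.0$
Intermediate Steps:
$J{\left(P \right)} = -9 + \frac{16}{P}$ ($J{\left(P \right)} = -9 + \frac{\left(4 - 0\right)^{2}}{P} = -9 + \frac{\left(4 + 0\right)^{2}}{P} = -9 + \frac{4^{2}}{P} = -9 + \frac{16}{P}$)
$E{\left(F,q \right)} = - \frac{299}{38} + \frac{27}{F}$ ($E{\left(F,q \right)} = -8 + \frac{- \frac{30}{-76} + \frac{81}{F}}{3} = -8 + \frac{\left(-30\right) \left(- \frac{1}{76}\right) + \frac{81}{F}}{3} = -8 + \frac{\frac{15}{38} + \frac{81}{F}}{3} = -8 + \left(\frac{5}{38} + \frac{27}{F}\right) = - \frac{299}{38} + \frac{27}{F}$)
$-29352 + E{\left(-135,J{\left(14 \right)} \right)} = -29352 - \left(\frac{299}{38} - \frac{27}{-135}\right) = -29352 + \left(- \frac{299}{38} + 27 \left(- \frac{1}{135}\right)\right) = -29352 - \frac{1533}{190} = - \frac{5578413}{190}$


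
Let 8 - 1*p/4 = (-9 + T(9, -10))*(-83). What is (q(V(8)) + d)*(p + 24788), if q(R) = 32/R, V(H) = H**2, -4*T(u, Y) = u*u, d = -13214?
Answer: -399285543/2 ≈ -1.9964e+8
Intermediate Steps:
T(u, Y) = -u**2/4 (T(u, Y) = -u*u/4 = -u**2/4)
p = -9679 (p = 32 - 4*(-9 - 1/4*9**2)*(-83) = 32 - 4*(-9 - 1/4*81)*(-83) = 32 - 4*(-9 - 81/4)*(-83) = 32 - (-117)*(-83) = 32 - 4*9711/4 = 32 - 9711 = -9679)
(q(V(8)) + d)*(p + 24788) = (32/(8**2) - 13214)*(-9679 + 24788) = (32/64 - 13214)*15109 = (32*(1/64) - 13214)*15109 = (1/2 - 13214)*15109 = -26427/2*15109 = -399285543/2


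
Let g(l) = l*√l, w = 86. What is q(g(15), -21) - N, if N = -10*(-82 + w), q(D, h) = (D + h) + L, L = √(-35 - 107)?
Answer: 19 + 15*√15 + I*√142 ≈ 77.095 + 11.916*I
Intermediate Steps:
L = I*√142 (L = √(-142) = I*√142 ≈ 11.916*I)
g(l) = l^(3/2)
q(D, h) = D + h + I*√142 (q(D, h) = (D + h) + I*√142 = D + h + I*√142)
N = -40 (N = -10*(-82 + 86) = -10*4 = -40)
q(g(15), -21) - N = (15^(3/2) - 21 + I*√142) - 1*(-40) = (15*√15 - 21 + I*√142) + 40 = (-21 + 15*√15 + I*√142) + 40 = 19 + 15*√15 + I*√142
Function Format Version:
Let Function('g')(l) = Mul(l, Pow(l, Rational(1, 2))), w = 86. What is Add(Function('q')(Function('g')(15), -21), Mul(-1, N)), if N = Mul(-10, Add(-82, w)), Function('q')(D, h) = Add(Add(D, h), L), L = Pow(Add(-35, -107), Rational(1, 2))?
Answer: Add(19, Mul(15, Pow(15, Rational(1, 2))), Mul(I, Pow(142, Rational(1, 2)))) ≈ Add(77.095, Mul(11.916, I))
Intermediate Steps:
L = Mul(I, Pow(142, Rational(1, 2))) (L = Pow(-142, Rational(1, 2)) = Mul(I, Pow(142, Rational(1, 2))) ≈ Mul(11.916, I))
Function('g')(l) = Pow(l, Rational(3, 2))
Function('q')(D, h) = Add(D, h, Mul(I, Pow(142, Rational(1, 2)))) (Function('q')(D, h) = Add(Add(D, h), Mul(I, Pow(142, Rational(1, 2)))) = Add(D, h, Mul(I, Pow(142, Rational(1, 2)))))
N = -40 (N = Mul(-10, Add(-82, 86)) = Mul(-10, 4) = -40)
Add(Function('q')(Function('g')(15), -21), Mul(-1, N)) = Add(Add(Pow(15, Rational(3, 2)), -21, Mul(I, Pow(142, Rational(1, 2)))), Mul(-1, -40)) = Add(Add(Mul(15, Pow(15, Rational(1, 2))), -21, Mul(I, Pow(142, Rational(1, 2)))), 40) = Add(Add(-21, Mul(15, Pow(15, Rational(1, 2))), Mul(I, Pow(142, Rational(1, 2)))), 40) = Add(19, Mul(15, Pow(15, Rational(1, 2))), Mul(I, Pow(142, Rational(1, 2))))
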